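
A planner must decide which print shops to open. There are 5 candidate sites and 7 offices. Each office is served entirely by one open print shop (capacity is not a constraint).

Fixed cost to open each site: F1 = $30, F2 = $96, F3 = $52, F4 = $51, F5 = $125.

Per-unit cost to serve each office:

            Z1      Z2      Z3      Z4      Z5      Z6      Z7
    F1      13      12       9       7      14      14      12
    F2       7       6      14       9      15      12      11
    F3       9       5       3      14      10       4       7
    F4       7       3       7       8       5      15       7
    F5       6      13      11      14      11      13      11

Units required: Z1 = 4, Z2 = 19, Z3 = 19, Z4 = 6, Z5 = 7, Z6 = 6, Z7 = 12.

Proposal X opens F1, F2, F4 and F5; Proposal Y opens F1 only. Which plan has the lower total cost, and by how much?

Proposal X is cheaper by 100.

Proposal X: {F1, F2, F4, F5}: Z1→F5 6·4=24, Z2→F4 3·19=57, Z3→F4 7·19=133, Z4→F1 7·6=42, Z5→F4 5·7=35, Z6→F2 12·6=72, Z7→F4 7·12=84. Service 447; fixed 302; total 749.
Proposal Y: {F1}: Z1→F1 13·4=52, Z2→F1 12·19=228, Z3→F1 9·19=171, Z4→F1 7·6=42, Z5→F1 14·7=98, Z6→F1 14·6=84, Z7→F1 12·12=144. Service 819; fixed 30; total 849.
Difference: |749 − 849| = 100.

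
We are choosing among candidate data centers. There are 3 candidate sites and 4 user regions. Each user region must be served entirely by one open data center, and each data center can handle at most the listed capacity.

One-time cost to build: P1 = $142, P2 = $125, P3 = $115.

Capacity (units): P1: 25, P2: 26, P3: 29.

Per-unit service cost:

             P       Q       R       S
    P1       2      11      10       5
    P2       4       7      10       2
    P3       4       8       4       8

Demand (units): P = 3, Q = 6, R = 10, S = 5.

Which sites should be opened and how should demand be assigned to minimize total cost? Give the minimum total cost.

Minimum total cost: 255

Open {P3}: P→P3 4·3=12, Q→P3 8·6=48, R→P3 4·10=40, S→P3 8·5=40.
Loads: P3 carries 24/29. Service 140; fixed 115; total 255.
Next best feasible plan costs 289.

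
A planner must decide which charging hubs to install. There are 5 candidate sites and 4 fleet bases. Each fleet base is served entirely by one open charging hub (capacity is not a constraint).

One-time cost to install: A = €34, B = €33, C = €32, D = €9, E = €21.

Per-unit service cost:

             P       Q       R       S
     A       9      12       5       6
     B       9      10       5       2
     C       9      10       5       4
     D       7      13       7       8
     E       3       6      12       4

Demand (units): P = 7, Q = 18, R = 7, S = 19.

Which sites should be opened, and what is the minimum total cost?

For any fixed open set, each fleet base goes to its cheapest open site; total = fixed + service.
{B, E}: P→E 3·7=21, Q→E 6·18=108, R→B 5·7=35, S→B 2·19=38. Service 202; fixed 54; total 256.
{B, D, E}: P→E 3·7=21, Q→E 6·18=108, R→B 5·7=35, S→B 2·19=38. Service 202; fixed 63; total 265.
{D, E}: P→E 3·7=21, Q→E 6·18=108, R→D 7·7=49, S→E 4·19=76. Service 254; fixed 30; total 284.
{A, B, C, D, E}: service 202 + fixed 129 = 331
No other subset beats 256.

Open B and E; minimum total cost 256.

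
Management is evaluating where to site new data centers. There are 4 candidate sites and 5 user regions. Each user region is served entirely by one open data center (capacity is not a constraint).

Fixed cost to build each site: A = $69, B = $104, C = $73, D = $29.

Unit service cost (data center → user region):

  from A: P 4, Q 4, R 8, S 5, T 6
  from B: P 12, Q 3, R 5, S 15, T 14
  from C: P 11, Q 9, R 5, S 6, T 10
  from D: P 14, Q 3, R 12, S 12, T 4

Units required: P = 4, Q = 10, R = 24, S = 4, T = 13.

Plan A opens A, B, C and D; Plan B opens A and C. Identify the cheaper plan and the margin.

Plan A: {A, B, C, D}: P→A 4·4=16, Q→B 3·10=30, R→B 5·24=120, S→A 5·4=20, T→D 4·13=52. Service 238; fixed 275; total 513.
Plan B: {A, C}: P→A 4·4=16, Q→A 4·10=40, R→C 5·24=120, S→A 5·4=20, T→A 6·13=78. Service 274; fixed 142; total 416.
Difference: |513 − 416| = 97.

Plan B is cheaper by 97.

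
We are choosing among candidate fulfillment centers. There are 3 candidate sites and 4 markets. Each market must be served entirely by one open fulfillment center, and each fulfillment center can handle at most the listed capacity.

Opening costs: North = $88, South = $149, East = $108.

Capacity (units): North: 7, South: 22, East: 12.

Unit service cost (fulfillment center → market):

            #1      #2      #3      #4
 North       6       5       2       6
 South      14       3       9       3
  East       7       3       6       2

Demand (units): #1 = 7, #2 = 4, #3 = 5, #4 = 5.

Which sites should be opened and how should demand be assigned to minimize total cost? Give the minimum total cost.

Open {South}: #1→South 14·7=98, #2→South 3·4=12, #3→South 9·5=45, #4→South 3·5=15.
Loads: South carries 21/22. Service 170; fixed 149; total 319.
Next best feasible plan costs 351.

Minimum total cost: 319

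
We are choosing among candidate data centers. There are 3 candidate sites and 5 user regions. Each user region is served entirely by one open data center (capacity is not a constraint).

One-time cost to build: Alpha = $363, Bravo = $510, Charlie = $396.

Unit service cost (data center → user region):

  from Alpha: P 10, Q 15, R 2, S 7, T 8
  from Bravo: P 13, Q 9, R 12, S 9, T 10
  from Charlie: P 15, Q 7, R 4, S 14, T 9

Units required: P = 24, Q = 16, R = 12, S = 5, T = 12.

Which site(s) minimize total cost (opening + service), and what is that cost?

Open Alpha only; minimum total cost 998.

For any fixed open set, each user region goes to its cheapest open site; total = fixed + service.
{Alpha}: P→Alpha 10·24=240, Q→Alpha 15·16=240, R→Alpha 2·12=24, S→Alpha 7·5=35, T→Alpha 8·12=96. Service 635; fixed 363; total 998.
{Charlie}: service 698 + fixed 396 = 1094
{Alpha, Charlie}: service 507 + fixed 759 = 1266
{Alpha, Bravo, Charlie}: service 507 + fixed 1269 = 1776
(All 7 nonempty subsets were checked; Alpha only is lowest.)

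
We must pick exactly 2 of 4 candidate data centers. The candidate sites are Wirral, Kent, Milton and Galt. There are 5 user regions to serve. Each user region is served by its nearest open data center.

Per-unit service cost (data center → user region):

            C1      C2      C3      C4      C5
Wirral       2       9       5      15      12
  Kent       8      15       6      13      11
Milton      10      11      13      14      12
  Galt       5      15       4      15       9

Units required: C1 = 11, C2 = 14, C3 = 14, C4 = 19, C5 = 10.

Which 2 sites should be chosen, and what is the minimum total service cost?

With exactly 2 open, each user region uses its cheapest among the chosen.
{Wirral, Kent}: C1→Wirral 2·11=22, C2→Wirral 9·14=126, C3→Wirral 5·14=70, C4→Kent 13·19=247, C5→Kent 11·10=110. Service cost 575.
{Wirral, Galt}: service cost 579
{Wirral, Milton}: service cost 604
Among all 6 size-2 choices, {Wirral, Kent} is lowest.

Choose Wirral and Kent; total service cost 575.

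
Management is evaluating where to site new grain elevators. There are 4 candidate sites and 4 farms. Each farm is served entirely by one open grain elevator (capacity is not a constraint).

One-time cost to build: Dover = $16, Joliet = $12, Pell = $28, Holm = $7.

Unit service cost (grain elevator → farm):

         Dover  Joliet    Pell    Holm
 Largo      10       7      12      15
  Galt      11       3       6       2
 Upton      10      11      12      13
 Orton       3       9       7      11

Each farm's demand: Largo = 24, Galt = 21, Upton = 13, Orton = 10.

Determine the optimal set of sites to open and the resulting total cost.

For any fixed open set, each farm goes to its cheapest open site; total = fixed + service.
{Dover, Joliet, Holm}: Largo→Joliet 7·24=168, Galt→Holm 2·21=42, Upton→Dover 10·13=130, Orton→Dover 3·10=30. Service 370; fixed 35; total 405.
{Dover, Joliet}: Largo→Joliet 7·24=168, Galt→Joliet 3·21=63, Upton→Dover 10·13=130, Orton→Dover 3·10=30. Service 391; fixed 28; total 419.
{Dover, Joliet, Pell, Holm}: Largo→Joliet 7·24=168, Galt→Holm 2·21=42, Upton→Dover 10·13=130, Orton→Dover 3·10=30. Service 370; fixed 63; total 433.
{Holm}: service 681 + fixed 7 = 688
No other subset beats 405.

Open Dover, Joliet and Holm; minimum total cost 405.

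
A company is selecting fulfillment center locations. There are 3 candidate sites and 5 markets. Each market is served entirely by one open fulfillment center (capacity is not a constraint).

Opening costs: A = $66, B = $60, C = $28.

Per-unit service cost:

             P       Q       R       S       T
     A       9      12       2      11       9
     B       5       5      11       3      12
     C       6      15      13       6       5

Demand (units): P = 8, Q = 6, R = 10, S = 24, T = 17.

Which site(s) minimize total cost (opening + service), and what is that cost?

Open A, B and C; minimum total cost 401.

For any fixed open set, each market goes to its cheapest open site; total = fixed + service.
{A, B, C}: P→B 5·8=40, Q→B 5·6=30, R→A 2·10=20, S→B 3·24=72, T→C 5·17=85. Service 247; fixed 154; total 401.
{B, C}: service 337 + fixed 88 = 425
{A, B}: service 315 + fixed 126 = 441
{C}: P→C 6·8=48, Q→C 15·6=90, R→C 13·10=130, S→C 6·24=144, T→C 5·17=85. Service 497; fixed 28; total 525.
No other subset beats 401.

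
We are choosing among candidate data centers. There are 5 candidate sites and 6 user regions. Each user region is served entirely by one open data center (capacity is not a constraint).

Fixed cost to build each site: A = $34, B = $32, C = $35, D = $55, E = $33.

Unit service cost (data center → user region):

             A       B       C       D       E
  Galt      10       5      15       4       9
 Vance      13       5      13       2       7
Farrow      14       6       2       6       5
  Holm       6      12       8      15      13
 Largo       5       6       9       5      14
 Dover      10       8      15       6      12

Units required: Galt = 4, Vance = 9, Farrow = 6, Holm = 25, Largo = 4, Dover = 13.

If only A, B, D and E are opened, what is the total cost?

Each user region is assigned to its cheapest site among the open ones.
{A, B, D, E}: Galt→D 4·4=16, Vance→D 2·9=18, Farrow→E 5·6=30, Holm→A 6·25=150, Largo→A 5·4=20, Dover→D 6·13=78. Service 312; fixed 154; total 466.

Total cost: 466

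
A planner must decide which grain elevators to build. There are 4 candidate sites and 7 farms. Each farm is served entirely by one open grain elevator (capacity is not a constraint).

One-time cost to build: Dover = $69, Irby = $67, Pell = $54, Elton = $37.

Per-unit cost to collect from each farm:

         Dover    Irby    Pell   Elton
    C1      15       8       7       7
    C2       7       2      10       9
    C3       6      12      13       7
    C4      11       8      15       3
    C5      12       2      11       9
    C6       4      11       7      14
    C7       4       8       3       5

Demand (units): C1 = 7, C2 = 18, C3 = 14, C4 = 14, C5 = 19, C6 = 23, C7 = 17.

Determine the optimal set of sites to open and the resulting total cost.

Open Dover, Irby and Elton; minimum total cost 582.

For any fixed open set, each farm goes to its cheapest open site; total = fixed + service.
{Dover, Irby, Elton}: C1→Elton 7·7=49, C2→Irby 2·18=36, C3→Dover 6·14=84, C4→Elton 3·14=42, C5→Irby 2·19=38, C6→Dover 4·23=92, C7→Dover 4·17=68. Service 409; fixed 173; total 582.
{Dover, Irby, Pell, Elton}: service 392 + fixed 227 = 619
{Dover, Irby}: service 486 + fixed 136 = 622
{Elton}: service 929 + fixed 37 = 966
No other subset beats 582.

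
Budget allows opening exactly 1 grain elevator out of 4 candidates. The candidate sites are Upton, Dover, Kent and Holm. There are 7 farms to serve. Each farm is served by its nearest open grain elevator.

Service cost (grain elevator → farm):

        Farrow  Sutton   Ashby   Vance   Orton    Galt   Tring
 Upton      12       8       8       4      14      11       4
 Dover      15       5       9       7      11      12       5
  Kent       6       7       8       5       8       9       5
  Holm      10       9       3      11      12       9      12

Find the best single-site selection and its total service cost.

Choose Kent only; total service cost 48.

With exactly 1 open, each farm uses its cheapest among the chosen.
{Kent}: Farrow→Kent 6, Sutton→Kent 7, Ashby→Kent 8, Vance→Kent 5, Orton→Kent 8, Galt→Kent 9, Tring→Kent 5. Service cost 48.
{Upton}: service cost 61
{Dover}: service cost 64
Among all 4 size-1 choices, {Kent} is lowest.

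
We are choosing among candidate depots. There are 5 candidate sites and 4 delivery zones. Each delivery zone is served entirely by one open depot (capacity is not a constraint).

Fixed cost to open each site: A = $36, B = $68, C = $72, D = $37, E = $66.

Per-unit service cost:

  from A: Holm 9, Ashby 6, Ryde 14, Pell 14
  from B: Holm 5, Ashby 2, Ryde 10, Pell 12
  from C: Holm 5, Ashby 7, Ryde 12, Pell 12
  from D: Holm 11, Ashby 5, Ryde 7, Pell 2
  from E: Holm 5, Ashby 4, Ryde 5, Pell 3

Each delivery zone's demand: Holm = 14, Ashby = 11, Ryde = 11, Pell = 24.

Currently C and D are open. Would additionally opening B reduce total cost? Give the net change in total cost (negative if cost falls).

Current service cost with {C, D}: 250.
Adding B: each delivery zone re-picks its cheapest; new service cost 217, saving 33.
Extra fixed cost: 68. Net change = 68 − 33 = 35.
(Totals: 359 → 394.)

No — net change +35 (cost rises by 35).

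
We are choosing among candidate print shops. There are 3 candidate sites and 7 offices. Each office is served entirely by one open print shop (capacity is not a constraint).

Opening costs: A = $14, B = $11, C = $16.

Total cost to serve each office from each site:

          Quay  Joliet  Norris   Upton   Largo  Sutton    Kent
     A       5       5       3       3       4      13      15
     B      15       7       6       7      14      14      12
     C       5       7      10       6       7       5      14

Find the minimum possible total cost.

For any fixed open set, each office goes to its cheapest open site; total = fixed + service.
{A}: Quay→A 5, Joliet→A 5, Norris→A 3, Upton→A 3, Largo→A 4, Sutton→A 13, Kent→A 15. Service 48; fixed 14; total 62.
{A, C}: Quay→A 5, Joliet→A 5, Norris→A 3, Upton→A 3, Largo→A 4, Sutton→C 5, Kent→C 14. Service 39; fixed 30; total 69.
{A, B}: service 45 + fixed 25 = 70
{A, B, C}: Quay→A 5, Joliet→A 5, Norris→A 3, Upton→A 3, Largo→A 4, Sutton→C 5, Kent→B 12. Service 37; fixed 41; total 78.
No other subset beats 62.

Minimum total cost: 62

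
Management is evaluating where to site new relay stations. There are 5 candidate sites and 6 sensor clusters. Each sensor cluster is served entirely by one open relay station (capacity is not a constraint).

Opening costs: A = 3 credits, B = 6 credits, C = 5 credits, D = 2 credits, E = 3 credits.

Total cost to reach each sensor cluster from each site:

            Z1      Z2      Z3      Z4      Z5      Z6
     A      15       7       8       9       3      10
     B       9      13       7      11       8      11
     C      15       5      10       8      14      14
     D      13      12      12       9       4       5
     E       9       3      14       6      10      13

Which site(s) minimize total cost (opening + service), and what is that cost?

Open A, D and E; minimum total cost 42.

For any fixed open set, each sensor cluster goes to its cheapest open site; total = fixed + service.
{A, D, E}: Z1→E 9, Z2→E 3, Z3→A 8, Z4→E 6, Z5→A 3, Z6→D 5. Service 34; fixed 8; total 42.
{D, E}: service 39 + fixed 5 = 44
{A, E}: service 39 + fixed 6 = 45
{A, B, C, D, E}: Z1→B 9, Z2→E 3, Z3→B 7, Z4→E 6, Z5→A 3, Z6→D 5. Service 33; fixed 19; total 52.
No other subset beats 42.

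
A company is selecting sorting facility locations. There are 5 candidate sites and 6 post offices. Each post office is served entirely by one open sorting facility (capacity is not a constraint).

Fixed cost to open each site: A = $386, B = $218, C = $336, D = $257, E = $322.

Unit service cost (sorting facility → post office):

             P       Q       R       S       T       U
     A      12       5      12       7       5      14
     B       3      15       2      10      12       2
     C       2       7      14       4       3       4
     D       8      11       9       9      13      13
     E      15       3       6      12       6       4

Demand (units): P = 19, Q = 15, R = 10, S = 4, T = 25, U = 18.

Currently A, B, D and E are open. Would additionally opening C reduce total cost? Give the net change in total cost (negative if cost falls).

No — net change +255 (cost rises by 255).

Current service cost with {A, B, D, E}: 311.
Adding C: each post office re-picks its cheapest; new service cost 230, saving 81.
Extra fixed cost: 336. Net change = 336 − 81 = 255.
(Totals: 1494 → 1749.)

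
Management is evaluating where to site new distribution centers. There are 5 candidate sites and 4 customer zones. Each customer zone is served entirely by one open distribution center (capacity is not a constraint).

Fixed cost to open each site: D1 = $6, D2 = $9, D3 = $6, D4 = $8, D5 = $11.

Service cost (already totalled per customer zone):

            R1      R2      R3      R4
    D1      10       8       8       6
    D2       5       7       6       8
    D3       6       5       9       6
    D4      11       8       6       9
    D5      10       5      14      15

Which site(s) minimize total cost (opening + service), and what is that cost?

For any fixed open set, each customer zone goes to its cheapest open site; total = fixed + service.
{D3}: R1→D3 6, R2→D3 5, R3→D3 9, R4→D3 6. Service 26; fixed 6; total 32.
{D2}: R1→D2 5, R2→D2 7, R3→D2 6, R4→D2 8. Service 26; fixed 9; total 35.
{D1, D3}: service 25 + fixed 12 = 37
{D1, D2, D3, D4, D5}: service 22 + fixed 40 = 62
No other subset beats 32.

Open D3 only; minimum total cost 32.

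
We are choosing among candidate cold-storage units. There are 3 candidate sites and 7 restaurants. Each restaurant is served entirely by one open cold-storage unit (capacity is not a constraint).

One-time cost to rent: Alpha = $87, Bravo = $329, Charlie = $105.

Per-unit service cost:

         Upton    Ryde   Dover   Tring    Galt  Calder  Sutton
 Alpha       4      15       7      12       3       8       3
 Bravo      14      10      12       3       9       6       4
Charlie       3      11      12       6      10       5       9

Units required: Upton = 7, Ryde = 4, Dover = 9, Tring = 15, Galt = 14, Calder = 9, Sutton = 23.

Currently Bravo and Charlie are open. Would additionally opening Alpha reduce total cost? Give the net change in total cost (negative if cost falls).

Yes — net change −65 (cost falls by 65).

Current service cost with {Bravo, Charlie}: 477.
Adding Alpha: each restaurant re-picks its cheapest; new service cost 325, saving 152.
Extra fixed cost: 87. Net change = 87 − 152 = -65.
(Totals: 911 → 846.)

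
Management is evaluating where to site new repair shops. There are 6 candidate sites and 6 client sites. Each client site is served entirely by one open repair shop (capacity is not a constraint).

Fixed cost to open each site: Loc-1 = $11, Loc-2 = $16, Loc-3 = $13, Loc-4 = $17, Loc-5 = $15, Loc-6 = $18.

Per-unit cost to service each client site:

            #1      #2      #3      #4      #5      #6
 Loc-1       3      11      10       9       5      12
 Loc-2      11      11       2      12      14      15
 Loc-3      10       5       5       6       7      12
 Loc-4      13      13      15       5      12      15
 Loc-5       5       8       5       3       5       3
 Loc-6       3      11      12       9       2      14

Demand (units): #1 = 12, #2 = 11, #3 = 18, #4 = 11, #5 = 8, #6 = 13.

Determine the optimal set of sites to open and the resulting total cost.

For any fixed open set, each client site goes to its cheapest open site; total = fixed + service.
{Loc-2, Loc-3, Loc-5, Loc-6}: #1→Loc-6 3·12=36, #2→Loc-3 5·11=55, #3→Loc-2 2·18=36, #4→Loc-5 3·11=33, #5→Loc-6 2·8=16, #6→Loc-5 3·13=39. Service 215; fixed 62; total 277.
{Loc-1, Loc-2, Loc-3, Loc-5, Loc-6}: #1→Loc-1 3·12=36, #2→Loc-3 5·11=55, #3→Loc-2 2·18=36, #4→Loc-5 3·11=33, #5→Loc-6 2·8=16, #6→Loc-5 3·13=39. Service 215; fixed 73; total 288.
{Loc-1, Loc-2, Loc-3, Loc-5}: #1→Loc-1 3·12=36, #2→Loc-3 5·11=55, #3→Loc-2 2·18=36, #4→Loc-5 3·11=33, #5→Loc-1 5·8=40, #6→Loc-5 3·13=39. Service 239; fixed 55; total 294.
{Loc-1, Loc-2, Loc-3, Loc-4, Loc-5, Loc-6}: service 215 + fixed 90 = 305
No other subset beats 277.

Open Loc-2, Loc-3, Loc-5 and Loc-6; minimum total cost 277.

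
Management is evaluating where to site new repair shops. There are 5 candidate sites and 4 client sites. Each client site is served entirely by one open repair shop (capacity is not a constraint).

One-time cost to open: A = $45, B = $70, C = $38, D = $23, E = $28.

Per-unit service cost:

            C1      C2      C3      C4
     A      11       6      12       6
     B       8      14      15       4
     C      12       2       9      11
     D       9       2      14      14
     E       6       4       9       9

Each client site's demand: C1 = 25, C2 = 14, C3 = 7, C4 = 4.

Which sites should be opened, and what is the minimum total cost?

For any fixed open set, each client site goes to its cheapest open site; total = fixed + service.
{D, E}: C1→E 6·25=150, C2→D 2·14=28, C3→E 9·7=63, C4→E 9·4=36. Service 277; fixed 51; total 328.
{E}: service 305 + fixed 28 = 333
{C, E}: service 277 + fixed 66 = 343
{A, B, C, D, E}: C1→E 6·25=150, C2→C 2·14=28, C3→C 9·7=63, C4→B 4·4=16. Service 257; fixed 204; total 461.
No other subset beats 328.

Open D and E; minimum total cost 328.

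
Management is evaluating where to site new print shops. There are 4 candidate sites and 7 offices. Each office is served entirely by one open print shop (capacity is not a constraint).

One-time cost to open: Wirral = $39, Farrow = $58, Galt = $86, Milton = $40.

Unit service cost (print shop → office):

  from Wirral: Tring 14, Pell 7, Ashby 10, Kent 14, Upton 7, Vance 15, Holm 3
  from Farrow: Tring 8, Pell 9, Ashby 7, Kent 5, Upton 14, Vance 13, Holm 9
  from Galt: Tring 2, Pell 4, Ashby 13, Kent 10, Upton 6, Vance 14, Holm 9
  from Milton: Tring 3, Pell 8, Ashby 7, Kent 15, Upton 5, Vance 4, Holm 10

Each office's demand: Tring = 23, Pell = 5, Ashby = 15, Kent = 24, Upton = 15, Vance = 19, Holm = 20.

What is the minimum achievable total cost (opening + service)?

Minimum total cost: 677

For any fixed open set, each office goes to its cheapest open site; total = fixed + service.
{Wirral, Farrow, Milton}: Tring→Milton 3·23=69, Pell→Wirral 7·5=35, Ashby→Farrow 7·15=105, Kent→Farrow 5·24=120, Upton→Milton 5·15=75, Vance→Milton 4·19=76, Holm→Wirral 3·20=60. Service 540; fixed 137; total 677.
{Wirral, Farrow, Galt, Milton}: Tring→Galt 2·23=46, Pell→Galt 4·5=20, Ashby→Farrow 7·15=105, Kent→Farrow 5·24=120, Upton→Milton 5·15=75, Vance→Milton 4·19=76, Holm→Wirral 3·20=60. Service 502; fixed 223; total 725.
{Farrow, Milton}: service 665 + fixed 98 = 763
{Wirral}: service 1293 + fixed 39 = 1332
(All 15 nonempty subsets were checked; Wirral, Farrow and Milton is lowest.)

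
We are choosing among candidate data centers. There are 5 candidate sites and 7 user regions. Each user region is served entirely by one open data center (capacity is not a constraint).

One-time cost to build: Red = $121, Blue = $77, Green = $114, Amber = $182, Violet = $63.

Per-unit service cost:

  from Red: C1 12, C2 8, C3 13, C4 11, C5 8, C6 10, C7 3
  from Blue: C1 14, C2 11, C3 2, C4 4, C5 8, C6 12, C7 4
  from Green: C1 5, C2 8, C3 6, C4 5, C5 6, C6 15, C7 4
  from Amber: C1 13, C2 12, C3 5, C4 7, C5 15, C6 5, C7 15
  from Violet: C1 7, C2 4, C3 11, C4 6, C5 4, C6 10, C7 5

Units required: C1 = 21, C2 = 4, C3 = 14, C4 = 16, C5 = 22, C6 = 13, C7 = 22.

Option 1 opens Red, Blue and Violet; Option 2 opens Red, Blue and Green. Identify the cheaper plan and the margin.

Option 1 is cheaper by 69.

Option 1: {Red, Blue, Violet}: C1→Violet 7·21=147, C2→Violet 4·4=16, C3→Blue 2·14=28, C4→Blue 4·16=64, C5→Violet 4·22=88, C6→Red 10·13=130, C7→Red 3·22=66. Service 539; fixed 261; total 800.
Option 2: {Red, Blue, Green}: C1→Green 5·21=105, C2→Red 8·4=32, C3→Blue 2·14=28, C4→Blue 4·16=64, C5→Green 6·22=132, C6→Red 10·13=130, C7→Red 3·22=66. Service 557; fixed 312; total 869.
Difference: |800 − 869| = 69.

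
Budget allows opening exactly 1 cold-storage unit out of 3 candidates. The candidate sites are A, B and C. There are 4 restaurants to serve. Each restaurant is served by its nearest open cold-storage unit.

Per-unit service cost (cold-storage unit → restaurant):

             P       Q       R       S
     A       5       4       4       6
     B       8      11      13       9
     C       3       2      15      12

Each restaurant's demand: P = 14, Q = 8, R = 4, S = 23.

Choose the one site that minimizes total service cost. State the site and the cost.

Choose A only; total service cost 256.

With exactly 1 open, each restaurant uses its cheapest among the chosen.
{A}: P→A 5·14=70, Q→A 4·8=32, R→A 4·4=16, S→A 6·23=138. Service cost 256.
{C}: service cost 394
{B}: service cost 459
Among all 3 size-1 choices, {A} is lowest.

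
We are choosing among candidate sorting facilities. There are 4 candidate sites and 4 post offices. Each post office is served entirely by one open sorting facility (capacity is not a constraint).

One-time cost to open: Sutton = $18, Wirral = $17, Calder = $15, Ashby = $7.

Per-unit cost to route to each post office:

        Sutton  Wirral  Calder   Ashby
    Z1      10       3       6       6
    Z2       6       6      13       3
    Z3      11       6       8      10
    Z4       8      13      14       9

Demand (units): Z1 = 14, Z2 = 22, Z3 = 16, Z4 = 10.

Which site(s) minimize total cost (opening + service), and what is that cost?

For any fixed open set, each post office goes to its cheapest open site; total = fixed + service.
{Wirral, Ashby}: Z1→Wirral 3·14=42, Z2→Ashby 3·22=66, Z3→Wirral 6·16=96, Z4→Ashby 9·10=90. Service 294; fixed 24; total 318.
{Sutton, Wirral, Ashby}: Z1→Wirral 3·14=42, Z2→Ashby 3·22=66, Z3→Wirral 6·16=96, Z4→Sutton 8·10=80. Service 284; fixed 42; total 326.
{Wirral, Calder, Ashby}: service 294 + fixed 39 = 333
{Sutton, Wirral, Calder, Ashby}: service 284 + fixed 57 = 341
No other subset beats 318.

Open Wirral and Ashby; minimum total cost 318.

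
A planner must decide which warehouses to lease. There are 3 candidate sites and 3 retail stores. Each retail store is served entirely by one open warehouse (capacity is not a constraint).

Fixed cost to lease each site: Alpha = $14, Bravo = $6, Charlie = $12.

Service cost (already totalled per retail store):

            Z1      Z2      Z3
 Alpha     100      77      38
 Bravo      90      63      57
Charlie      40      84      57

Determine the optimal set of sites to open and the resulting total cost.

For any fixed open set, each retail store goes to its cheapest open site; total = fixed + service.
{Alpha, Bravo, Charlie}: Z1→Charlie 40, Z2→Bravo 63, Z3→Alpha 38. Service 141; fixed 32; total 173.
{Bravo, Charlie}: service 160 + fixed 18 = 178
{Alpha, Charlie}: service 155 + fixed 26 = 181
{Bravo}: Z1→Bravo 90, Z2→Bravo 63, Z3→Bravo 57. Service 210; fixed 6; total 216.
No other subset beats 173.

Open Alpha, Bravo and Charlie; minimum total cost 173.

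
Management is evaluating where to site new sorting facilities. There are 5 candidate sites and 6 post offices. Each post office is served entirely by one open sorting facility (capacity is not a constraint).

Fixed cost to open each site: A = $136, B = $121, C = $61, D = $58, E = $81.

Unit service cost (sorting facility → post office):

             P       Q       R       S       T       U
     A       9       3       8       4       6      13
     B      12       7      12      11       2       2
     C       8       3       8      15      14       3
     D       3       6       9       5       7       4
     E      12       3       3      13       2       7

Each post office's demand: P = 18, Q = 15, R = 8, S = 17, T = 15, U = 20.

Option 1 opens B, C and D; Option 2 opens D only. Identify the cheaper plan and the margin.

Option 1: {B, C, D}: P→D 3·18=54, Q→C 3·15=45, R→C 8·8=64, S→D 5·17=85, T→B 2·15=30, U→B 2·20=40. Service 318; fixed 240; total 558.
Option 2: {D}: P→D 3·18=54, Q→D 6·15=90, R→D 9·8=72, S→D 5·17=85, T→D 7·15=105, U→D 4·20=80. Service 486; fixed 58; total 544.
Difference: |558 − 544| = 14.

Option 2 is cheaper by 14.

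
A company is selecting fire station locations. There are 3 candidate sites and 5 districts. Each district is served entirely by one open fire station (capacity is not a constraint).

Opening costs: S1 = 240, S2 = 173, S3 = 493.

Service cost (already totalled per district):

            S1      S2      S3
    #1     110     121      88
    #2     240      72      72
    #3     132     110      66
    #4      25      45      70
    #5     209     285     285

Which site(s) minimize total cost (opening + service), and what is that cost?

For any fixed open set, each district goes to its cheapest open site; total = fixed + service.
{S2}: #1→S2 121, #2→S2 72, #3→S2 110, #4→S2 45, #5→S2 285. Service 633; fixed 173; total 806.
{S1, S2}: #1→S1 110, #2→S2 72, #3→S2 110, #4→S1 25, #5→S1 209. Service 526; fixed 413; total 939.
{S1}: #1→S1 110, #2→S1 240, #3→S1 132, #4→S1 25, #5→S1 209. Service 716; fixed 240; total 956.
{S1, S2, S3}: #1→S3 88, #2→S2 72, #3→S3 66, #4→S1 25, #5→S1 209. Service 460; fixed 906; total 1366.
No other subset beats 806.

Open S2 only; minimum total cost 806.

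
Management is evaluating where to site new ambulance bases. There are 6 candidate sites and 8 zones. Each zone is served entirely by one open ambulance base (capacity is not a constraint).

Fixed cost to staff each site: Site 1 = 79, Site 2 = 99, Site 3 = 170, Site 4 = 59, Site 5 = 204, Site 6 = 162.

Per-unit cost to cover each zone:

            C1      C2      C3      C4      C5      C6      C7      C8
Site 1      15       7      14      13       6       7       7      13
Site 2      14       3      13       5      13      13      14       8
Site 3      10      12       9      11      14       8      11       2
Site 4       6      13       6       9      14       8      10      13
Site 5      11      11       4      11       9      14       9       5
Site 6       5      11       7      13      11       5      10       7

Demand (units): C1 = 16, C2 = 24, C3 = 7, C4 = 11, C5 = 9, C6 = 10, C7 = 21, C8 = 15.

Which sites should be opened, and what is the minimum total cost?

For any fixed open set, each zone goes to its cheapest open site; total = fixed + service.
{Site 1, Site 2, Site 4}: C1→Site 4 6·16=96, C2→Site 2 3·24=72, C3→Site 4 6·7=42, C4→Site 2 5·11=55, C5→Site 1 6·9=54, C6→Site 1 7·10=70, C7→Site 1 7·21=147, C8→Site 2 8·15=120. Service 656; fixed 237; total 893.
{Site 2, Site 4}: service 792 + fixed 158 = 950
{Site 1, Site 2, Site 6}: service 612 + fixed 340 = 952
{Site 1, Site 2, Site 3, Site 4, Site 5, Site 6}: service 516 + fixed 773 = 1289
No other subset beats 893.

Open Site 1, Site 2 and Site 4; minimum total cost 893.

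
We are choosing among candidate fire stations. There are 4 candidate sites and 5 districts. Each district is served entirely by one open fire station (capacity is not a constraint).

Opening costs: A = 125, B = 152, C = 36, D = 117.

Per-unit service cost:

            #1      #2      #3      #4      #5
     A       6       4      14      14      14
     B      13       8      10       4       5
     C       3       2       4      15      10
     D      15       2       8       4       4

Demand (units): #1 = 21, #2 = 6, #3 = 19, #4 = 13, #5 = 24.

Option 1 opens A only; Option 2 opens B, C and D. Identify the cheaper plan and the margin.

Option 1: {A}: #1→A 6·21=126, #2→A 4·6=24, #3→A 14·19=266, #4→A 14·13=182, #5→A 14·24=336. Service 934; fixed 125; total 1059.
Option 2: {B, C, D}: #1→C 3·21=63, #2→C 2·6=12, #3→C 4·19=76, #4→B 4·13=52, #5→D 4·24=96. Service 299; fixed 305; total 604.
Difference: |1059 − 604| = 455.

Option 2 is cheaper by 455.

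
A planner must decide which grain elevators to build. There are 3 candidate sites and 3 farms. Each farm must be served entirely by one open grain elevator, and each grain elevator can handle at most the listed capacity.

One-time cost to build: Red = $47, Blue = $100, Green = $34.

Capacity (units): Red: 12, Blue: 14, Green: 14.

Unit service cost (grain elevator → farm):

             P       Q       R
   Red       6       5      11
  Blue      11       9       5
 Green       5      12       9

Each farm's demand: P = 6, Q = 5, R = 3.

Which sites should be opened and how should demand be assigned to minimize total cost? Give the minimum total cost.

Open {Green}: P→Green 5·6=30, Q→Green 12·5=60, R→Green 9·3=27.
Loads: Green carries 14/14. Service 117; fixed 34; total 151.
Next best feasible plan costs 163.

Minimum total cost: 151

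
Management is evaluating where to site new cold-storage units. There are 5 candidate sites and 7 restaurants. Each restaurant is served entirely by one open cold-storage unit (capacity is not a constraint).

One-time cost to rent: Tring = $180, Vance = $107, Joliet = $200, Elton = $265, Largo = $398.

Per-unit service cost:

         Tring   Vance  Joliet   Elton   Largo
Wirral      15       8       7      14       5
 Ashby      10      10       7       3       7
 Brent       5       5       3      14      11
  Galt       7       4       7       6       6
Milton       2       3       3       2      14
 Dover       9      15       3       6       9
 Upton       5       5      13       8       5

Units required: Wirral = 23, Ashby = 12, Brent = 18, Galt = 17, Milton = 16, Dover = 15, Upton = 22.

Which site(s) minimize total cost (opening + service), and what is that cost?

Open Vance and Joliet; minimum total cost 877.

For any fixed open set, each restaurant goes to its cheapest open site; total = fixed + service.
{Vance, Joliet}: Wirral→Joliet 7·23=161, Ashby→Joliet 7·12=84, Brent→Joliet 3·18=54, Galt→Vance 4·17=68, Milton→Vance 3·16=48, Dover→Joliet 3·15=45, Upton→Vance 5·22=110. Service 570; fixed 307; total 877.
{Vance}: service 845 + fixed 107 = 952
{Vance, Elton}: service 610 + fixed 372 = 982
{Tring, Vance, Joliet, Elton, Largo}: service 460 + fixed 1150 = 1610
No other subset beats 877.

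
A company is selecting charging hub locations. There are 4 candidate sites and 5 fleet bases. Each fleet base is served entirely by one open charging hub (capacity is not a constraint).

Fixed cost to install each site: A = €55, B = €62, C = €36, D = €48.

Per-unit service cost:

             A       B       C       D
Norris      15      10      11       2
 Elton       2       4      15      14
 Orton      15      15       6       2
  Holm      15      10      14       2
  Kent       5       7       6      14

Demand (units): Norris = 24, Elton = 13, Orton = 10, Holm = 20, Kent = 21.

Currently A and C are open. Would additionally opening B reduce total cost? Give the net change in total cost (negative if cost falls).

Yes — net change −42 (cost falls by 42).

Current service cost with {A, C}: 735.
Adding B: each fleet base re-picks its cheapest; new service cost 631, saving 104.
Extra fixed cost: 62. Net change = 62 − 104 = -42.
(Totals: 826 → 784.)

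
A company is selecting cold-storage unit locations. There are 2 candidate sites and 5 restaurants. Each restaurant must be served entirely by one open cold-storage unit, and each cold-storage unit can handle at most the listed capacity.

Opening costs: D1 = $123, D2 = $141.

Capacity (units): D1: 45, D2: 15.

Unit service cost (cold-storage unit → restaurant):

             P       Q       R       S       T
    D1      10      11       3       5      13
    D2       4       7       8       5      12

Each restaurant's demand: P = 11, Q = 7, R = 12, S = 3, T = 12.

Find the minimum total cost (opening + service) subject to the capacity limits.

Minimum total cost: 517

Open {D1}: P→D1 10·11=110, Q→D1 11·7=77, R→D1 3·12=36, S→D1 5·3=15, T→D1 13·12=156.
Loads: D1 carries 45/45. Service 394; fixed 123; total 517.
Next best feasible plan costs 592.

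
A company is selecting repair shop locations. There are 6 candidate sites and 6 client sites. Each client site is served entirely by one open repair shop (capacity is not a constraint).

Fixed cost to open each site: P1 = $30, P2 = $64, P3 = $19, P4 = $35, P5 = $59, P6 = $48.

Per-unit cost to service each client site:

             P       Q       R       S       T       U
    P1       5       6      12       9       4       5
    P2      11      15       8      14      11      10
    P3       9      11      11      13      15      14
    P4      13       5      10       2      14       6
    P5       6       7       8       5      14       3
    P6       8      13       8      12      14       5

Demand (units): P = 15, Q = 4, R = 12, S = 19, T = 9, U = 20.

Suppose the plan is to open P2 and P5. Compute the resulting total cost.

Each client site is assigned to its cheapest site among the open ones.
{P2, P5}: P→P5 6·15=90, Q→P5 7·4=28, R→P2 8·12=96, S→P5 5·19=95, T→P2 11·9=99, U→P5 3·20=60. Service 468; fixed 123; total 591.

Total cost: 591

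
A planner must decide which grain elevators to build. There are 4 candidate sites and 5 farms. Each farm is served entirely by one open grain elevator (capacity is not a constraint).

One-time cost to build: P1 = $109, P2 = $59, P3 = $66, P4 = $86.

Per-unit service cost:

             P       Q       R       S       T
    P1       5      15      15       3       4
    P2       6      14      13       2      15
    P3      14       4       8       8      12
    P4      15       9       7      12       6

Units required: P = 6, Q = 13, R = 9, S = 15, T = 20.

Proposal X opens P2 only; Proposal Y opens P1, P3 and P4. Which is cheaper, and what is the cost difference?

Proposal Y is cheaper by 193.

Proposal X: {P2}: P→P2 6·6=36, Q→P2 14·13=182, R→P2 13·9=117, S→P2 2·15=30, T→P2 15·20=300. Service 665; fixed 59; total 724.
Proposal Y: {P1, P3, P4}: P→P1 5·6=30, Q→P3 4·13=52, R→P4 7·9=63, S→P1 3·15=45, T→P1 4·20=80. Service 270; fixed 261; total 531.
Difference: |724 − 531| = 193.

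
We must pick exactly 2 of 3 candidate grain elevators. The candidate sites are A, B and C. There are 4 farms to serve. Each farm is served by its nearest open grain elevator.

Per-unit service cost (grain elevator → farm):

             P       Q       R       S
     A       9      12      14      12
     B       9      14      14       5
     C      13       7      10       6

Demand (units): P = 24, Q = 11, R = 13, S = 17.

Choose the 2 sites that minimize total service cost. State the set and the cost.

With exactly 2 open, each farm uses its cheapest among the chosen.
{B, C}: P→B 9·24=216, Q→C 7·11=77, R→C 10·13=130, S→B 5·17=85. Service cost 508.
{A, C}: service cost 525
{A, B}: service cost 615
Among all 3 size-2 choices, {B, C} is lowest.

Choose B and C; total service cost 508.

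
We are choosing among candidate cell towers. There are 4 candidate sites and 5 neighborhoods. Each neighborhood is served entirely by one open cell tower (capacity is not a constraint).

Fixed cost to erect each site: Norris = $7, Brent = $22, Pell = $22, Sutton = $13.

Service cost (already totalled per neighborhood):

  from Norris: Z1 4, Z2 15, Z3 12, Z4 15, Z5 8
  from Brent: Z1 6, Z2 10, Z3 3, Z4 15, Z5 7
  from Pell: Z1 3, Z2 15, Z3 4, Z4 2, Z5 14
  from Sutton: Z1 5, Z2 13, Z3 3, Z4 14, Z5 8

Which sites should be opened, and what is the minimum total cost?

For any fixed open set, each neighborhood goes to its cheapest open site; total = fixed + service.
{Sutton}: Z1→Sutton 5, Z2→Sutton 13, Z3→Sutton 3, Z4→Sutton 14, Z5→Sutton 8. Service 43; fixed 13; total 56.
{Pell}: service 38 + fixed 22 = 60
{Norris}: service 54 + fixed 7 = 61
{Norris, Brent, Pell, Sutton}: service 25 + fixed 64 = 89
(All 15 nonempty subsets were checked; Sutton only is lowest.)

Open Sutton only; minimum total cost 56.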